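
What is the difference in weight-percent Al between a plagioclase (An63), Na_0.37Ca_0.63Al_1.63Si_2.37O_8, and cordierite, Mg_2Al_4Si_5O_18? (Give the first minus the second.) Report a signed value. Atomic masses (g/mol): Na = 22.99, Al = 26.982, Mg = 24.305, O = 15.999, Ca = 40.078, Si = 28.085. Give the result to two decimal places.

First mineral: 43.981 g Al in 272.290 g formula = 16.15 wt% Al.
Second mineral: 107.928 g Al in 584.945 g formula = 18.45 wt% Al.
16.15% − 18.45% gives a difference of -2.30 percentage points.

-2.30 percentage points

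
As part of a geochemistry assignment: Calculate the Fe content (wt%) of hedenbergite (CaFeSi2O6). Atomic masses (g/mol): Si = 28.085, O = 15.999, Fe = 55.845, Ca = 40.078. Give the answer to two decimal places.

M(CaFeSi2O6) = 248.087 g/mol.
Fe contributes 1 × 55.845 = 55.845 g per mole.
55.845/248.087 = 0.2251 → 22.51%.

22.51 wt%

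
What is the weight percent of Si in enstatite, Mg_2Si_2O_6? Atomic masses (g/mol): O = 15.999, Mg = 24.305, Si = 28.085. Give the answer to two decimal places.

Molar mass of Mg_2Si_2O_6: 2·24.305 + 2·28.085 + 6·15.999 = 200.774 g/mol.
Mass of Si per formula unit: 2 × 28.085 = 56.170 g.
Weight fraction Si = 56.170 / 200.774 = 0.2798.

27.98 wt%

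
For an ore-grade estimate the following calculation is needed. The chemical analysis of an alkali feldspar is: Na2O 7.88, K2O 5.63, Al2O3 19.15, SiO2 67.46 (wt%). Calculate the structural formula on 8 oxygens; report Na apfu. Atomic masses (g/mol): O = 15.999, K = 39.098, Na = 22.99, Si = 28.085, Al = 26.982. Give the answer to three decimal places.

Na2O (M=61.979): mol = 0.12714; Na = 0.25428, O = 0.12714.
K2O (M=94.195): mol = 0.05977; K = 0.11954, O = 0.05977.
Al2O3 (M=101.961): mol = 0.18782; Al = 0.37564, O = 0.56346.
SiO2 (M=60.083): mol = 1.12278; Si = 1.12278, O = 2.24556.
ΣO = 2.99593; factor = 8/ΣO = 2.67029.
Na apfu = 0.25428 × 2.67029 = 0.679.

0.679 Na apfu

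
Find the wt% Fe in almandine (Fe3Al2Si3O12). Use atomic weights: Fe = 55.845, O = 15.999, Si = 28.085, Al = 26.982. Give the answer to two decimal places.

33.66 mass %

Formula mass = 3*55.845 + 2*26.982 + 3*28.085 + 12*15.999 = 497.742 g/mol, of which 167.535 g is Fe.
So Fe makes up 167.535/497.742 = 0.3366 of the mass, i.e. 33.66%.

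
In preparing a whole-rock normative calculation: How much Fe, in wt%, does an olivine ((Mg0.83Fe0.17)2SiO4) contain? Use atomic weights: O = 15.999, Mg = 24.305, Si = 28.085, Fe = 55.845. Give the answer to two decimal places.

Molar mass of (Mg0.83Fe0.17)2SiO4: 1.66·24.305 + 0.34·55.845 + 1·28.085 + 4·15.999 = 151.415 g/mol.
Mass of Fe per formula unit: 0.34 × 55.845 = 18.987 g.
Weight fraction Fe = 18.987 / 151.415 = 0.1254.

12.54 wt%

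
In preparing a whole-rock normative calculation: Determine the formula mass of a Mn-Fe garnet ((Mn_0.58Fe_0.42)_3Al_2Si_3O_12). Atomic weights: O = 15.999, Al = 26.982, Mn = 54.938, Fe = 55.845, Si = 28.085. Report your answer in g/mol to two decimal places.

Mn: 1.74 × 54.938 = 95.5921
Fe: 1.26 × 55.845 = 70.3647
Al: 2 × 26.982 = 53.9640
Si: 3 × 28.085 = 84.2550
O: 12 × 15.999 = 191.9880
Summing the contributions gives the formula mass.

496.16 g/mol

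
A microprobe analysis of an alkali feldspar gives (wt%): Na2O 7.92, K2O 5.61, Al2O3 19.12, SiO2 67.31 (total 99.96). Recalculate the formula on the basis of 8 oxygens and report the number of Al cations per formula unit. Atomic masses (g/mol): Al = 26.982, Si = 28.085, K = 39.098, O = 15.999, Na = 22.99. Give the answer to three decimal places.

1.003 Al apfu

Na2O: 7.92/61.979 = 0.12779 mol → 0.25558 mol Na, 0.12779 mol O.
K2O: 5.61/94.195 = 0.05956 mol → 0.11912 mol K, 0.05956 mol O.
Al2O3: 19.12/101.961 = 0.18752 mol → 0.37504 mol Al, 0.56256 mol O.
SiO2: 67.31/60.083 = 1.12028 mol → 1.12028 mol Si, 2.24056 mol O.
Total oxygen = 2.99047 mol. Normalization factor = 8/2.99047 = 2.67516.
Al per 8 O = 0.37504 × 2.67516 = 1.003.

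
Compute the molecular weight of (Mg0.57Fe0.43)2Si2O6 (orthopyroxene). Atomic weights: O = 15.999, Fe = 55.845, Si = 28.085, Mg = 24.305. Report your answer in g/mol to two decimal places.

The formula mass is the sum 1.14×24.305 + 0.86×55.845 + 2×28.085 + 6×15.999.

227.90 g/mol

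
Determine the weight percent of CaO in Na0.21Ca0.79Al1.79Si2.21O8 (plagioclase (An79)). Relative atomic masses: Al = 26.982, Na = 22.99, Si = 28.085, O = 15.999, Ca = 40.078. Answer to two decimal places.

Molar mass of Na0.21Ca0.79Al1.79Si2.21O8 = 0.21×22.99 + 0.79×40.078 + 1.79×26.982 + 2.21×28.085 + 8×15.999 = 274.847 g/mol.
Each formula unit contains 0.79 Ca, equivalent to 0.79/1 = 0.7900 mol CaO.
M(CaO) = 1×40.078 + 1×15.999 = 56.077 g/mol.
Mass of CaO per formula unit = 0.7900 × 56.077 = 44.301 g.
CaO wt% = 44.301 / 274.847 × 100 = 16.12%.

16.12 wt%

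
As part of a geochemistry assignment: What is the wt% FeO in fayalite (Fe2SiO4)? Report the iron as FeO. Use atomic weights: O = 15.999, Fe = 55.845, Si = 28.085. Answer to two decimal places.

70.51 wt%

Molar mass of Fe2SiO4 = 2*55.845 + 1*28.085 + 4*15.999 = 203.771 g/mol.
Each formula unit contains 2 Fe, equivalent to 2/1 = 2.0000 mol FeO.
M(FeO) = 1×55.845 + 1×15.999 = 71.844 g/mol.
Mass of FeO per formula unit = 2.0000 × 71.844 = 143.688 g.
FeO wt% = 143.688 / 203.771 × 100 = 70.51%.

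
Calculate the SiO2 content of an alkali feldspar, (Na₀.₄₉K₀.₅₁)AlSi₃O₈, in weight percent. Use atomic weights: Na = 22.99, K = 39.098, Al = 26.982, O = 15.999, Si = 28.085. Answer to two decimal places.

66.65 wt%

Molar mass of (Na₀.₄₉K₀.₅₁)AlSi₃O₈ = 0.49·22.99 + 0.51·39.098 + 1·26.982 + 3·28.085 + 8·15.999 = 270.434 g/mol.
Each formula unit contains 3 Si, equivalent to 3/1 = 3.0000 mol SiO2.
M(SiO2) = 1×28.085 + 2×15.999 = 60.083 g/mol.
Mass of SiO2 per formula unit = 3.0000 × 60.083 = 180.249 g.
SiO2 wt% = 180.249 / 270.434 × 100 = 66.65%.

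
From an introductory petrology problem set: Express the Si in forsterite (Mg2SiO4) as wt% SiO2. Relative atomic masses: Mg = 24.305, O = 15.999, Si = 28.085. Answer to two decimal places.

M(Mg2SiO4) = 140.691 g/mol; M(SiO2) = 60.083 g/mol.
Moles SiO2 per formula unit = 1 Si ÷ 1 = 1.0000.
SiO2 fraction = (1.0000 × 60.083) / 140.691 = 60.083/140.691 = 0.4271.

42.71 wt%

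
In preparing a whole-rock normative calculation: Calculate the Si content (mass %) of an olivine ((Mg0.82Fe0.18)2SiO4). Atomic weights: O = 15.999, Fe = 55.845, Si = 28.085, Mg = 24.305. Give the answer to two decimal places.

Formula mass = 1.64×24.305 + 0.36×55.845 + 1×28.085 + 4×15.999 = 152.045 g/mol, of which 28.085 g is Si.
So Si makes up 28.085/152.045 = 0.1847 of the mass, i.e. 18.47%.

18.47 mass %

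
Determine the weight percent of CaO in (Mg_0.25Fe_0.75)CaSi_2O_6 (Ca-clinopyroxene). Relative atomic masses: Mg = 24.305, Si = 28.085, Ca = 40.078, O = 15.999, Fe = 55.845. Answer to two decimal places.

Molar mass of (Mg_0.25Fe_0.75)CaSi_2O_6 = 0.25×24.305 + 0.75×55.845 + 1×40.078 + 2×28.085 + 6×15.999 = 240.202 g/mol.
Each formula unit contains 1 Ca, equivalent to 1/1 = 1.0000 mol CaO.
M(CaO) = 1×40.078 + 1×15.999 = 56.077 g/mol.
Mass of CaO per formula unit = 1.0000 × 56.077 = 56.077 g.
CaO wt% = 56.077 / 240.202 × 100 = 23.35%.

23.35 wt%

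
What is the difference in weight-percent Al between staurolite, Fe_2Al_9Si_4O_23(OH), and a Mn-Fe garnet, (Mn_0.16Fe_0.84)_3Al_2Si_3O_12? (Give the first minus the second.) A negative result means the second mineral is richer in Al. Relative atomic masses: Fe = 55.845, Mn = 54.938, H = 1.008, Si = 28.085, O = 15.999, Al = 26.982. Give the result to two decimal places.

17.66 percentage points

M(Fe_2Al_9Si_4O_23(OH)) = 851.852 g/mol, so wt% Al = 242.838/851.852 × 100 = 28.51%.
M((Mn_0.16Fe_0.84)_3Al_2Si_3O_12) = 497.307 g/mol, so wt% Al = 53.964/497.307 × 100 = 10.85%.
28.51 − 10.85 = 17.66 pp.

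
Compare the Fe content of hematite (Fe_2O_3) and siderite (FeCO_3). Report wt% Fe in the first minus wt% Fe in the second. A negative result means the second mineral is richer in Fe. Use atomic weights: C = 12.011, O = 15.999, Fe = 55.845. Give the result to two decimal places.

First mineral: 111.690 g Fe in 159.687 g formula = 69.94 wt% Fe.
Second mineral: 55.845 g Fe in 115.853 g formula = 48.20 wt% Fe.
69.94% − 48.20% gives a difference of 21.74 percentage points.

21.74 percentage points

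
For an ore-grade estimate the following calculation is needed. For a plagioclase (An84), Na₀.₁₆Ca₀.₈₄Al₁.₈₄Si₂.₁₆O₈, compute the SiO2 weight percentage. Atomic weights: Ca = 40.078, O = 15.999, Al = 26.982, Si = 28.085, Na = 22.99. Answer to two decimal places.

Molar mass of Na₀.₁₆Ca₀.₈₄Al₁.₈₄Si₂.₁₆O₈ = 0.16*22.99 + 0.84*40.078 + 1.84*26.982 + 2.16*28.085 + 8*15.999 = 275.646 g/mol.
Each formula unit contains 2.16 Si, equivalent to 2.16/1 = 2.1600 mol SiO2.
M(SiO2) = 1×28.085 + 2×15.999 = 60.083 g/mol.
Mass of SiO2 per formula unit = 2.1600 × 60.083 = 129.779 g.
SiO2 wt% = 129.779 / 275.646 × 100 = 47.08%.

47.08 wt%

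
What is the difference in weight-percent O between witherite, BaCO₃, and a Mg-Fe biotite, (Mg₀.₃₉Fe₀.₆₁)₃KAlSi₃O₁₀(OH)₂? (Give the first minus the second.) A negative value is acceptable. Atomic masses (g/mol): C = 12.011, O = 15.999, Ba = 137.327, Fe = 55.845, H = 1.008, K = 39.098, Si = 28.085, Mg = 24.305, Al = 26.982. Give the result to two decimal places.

O in BaCO₃: molar mass 197.335 g/mol; 3×15.999 = 47.997 g → 24.32 wt%.
O in (Mg₀.₃₉Fe₀.₆₁)₃KAlSi₃O₁₀(OH)₂: molar mass 474.972 g/mol; 12×15.999 = 191.988 g → 40.42 wt%.
Difference = 24.32 − 40.42 = -16.10 percentage points.

-16.10 percentage points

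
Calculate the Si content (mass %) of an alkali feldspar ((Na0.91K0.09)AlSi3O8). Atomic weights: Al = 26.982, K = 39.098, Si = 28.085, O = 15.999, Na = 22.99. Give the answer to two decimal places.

31.95 mass %

M((Na0.91K0.09)AlSi3O8) = 263.669 g/mol.
Si contributes 3 × 28.085 = 84.255 g per mole.
84.255/263.669 = 0.3195 → 31.95%.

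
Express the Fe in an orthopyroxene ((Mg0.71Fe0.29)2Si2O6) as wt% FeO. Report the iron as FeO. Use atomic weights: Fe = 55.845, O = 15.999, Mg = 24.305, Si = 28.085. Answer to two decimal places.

19.02 wt%

Formula mass = 219.067 g/mol.
0.58 Fe → 0.5800 mol FeO per formula unit; M(FeO) = 71.844, so FeO mass = 41.670 g.
41.670/219.067 × 100 = 19.02 wt%.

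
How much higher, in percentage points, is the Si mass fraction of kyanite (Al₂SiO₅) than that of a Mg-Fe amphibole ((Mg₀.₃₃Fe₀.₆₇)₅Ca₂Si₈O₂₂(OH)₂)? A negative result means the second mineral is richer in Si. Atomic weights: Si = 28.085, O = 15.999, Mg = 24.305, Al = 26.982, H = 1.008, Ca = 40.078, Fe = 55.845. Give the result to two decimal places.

-7.14 percentage points

M(Al₂SiO₅) = 162.044 g/mol, so wt% Si = 28.085/162.044 × 100 = 17.33%.
M((Mg₀.₃₃Fe₀.₆₇)₅Ca₂Si₈O₂₂(OH)₂) = 918.012 g/mol, so wt% Si = 224.680/918.012 × 100 = 24.47%.
17.33 − 24.47 = -7.14 pp.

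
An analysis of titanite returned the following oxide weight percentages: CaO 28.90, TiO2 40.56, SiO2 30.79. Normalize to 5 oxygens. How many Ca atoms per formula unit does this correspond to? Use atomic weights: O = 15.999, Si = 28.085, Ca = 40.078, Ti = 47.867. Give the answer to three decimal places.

CaO: 28.90/56.077 = 0.51536 mol → 0.51536 mol Ca, 0.51536 mol O.
TiO2: 40.56/79.865 = 0.50786 mol → 0.50786 mol Ti, 1.01572 mol O.
SiO2: 30.79/60.083 = 0.51246 mol → 0.51246 mol Si, 1.02492 mol O.
Total oxygen = 2.55600 mol. Normalization factor = 5/2.55600 = 1.95618.
Ca per 5 O = 0.51536 × 1.95618 = 1.008.

1.008 Ca apfu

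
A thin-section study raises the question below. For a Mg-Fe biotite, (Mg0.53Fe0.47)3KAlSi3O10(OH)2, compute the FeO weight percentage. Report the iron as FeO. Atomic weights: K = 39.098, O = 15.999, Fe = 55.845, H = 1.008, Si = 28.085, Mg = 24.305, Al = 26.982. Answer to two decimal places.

21.94 wt%

Formula mass = 461.725 g/mol.
1.41 Fe → 1.4100 mol FeO per formula unit; M(FeO) = 71.844, so FeO mass = 101.300 g.
101.300/461.725 × 100 = 21.94 wt%.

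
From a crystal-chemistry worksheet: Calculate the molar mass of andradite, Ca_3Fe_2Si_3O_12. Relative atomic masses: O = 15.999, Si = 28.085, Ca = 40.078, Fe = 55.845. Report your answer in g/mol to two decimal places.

M = 3·40.078 + 2·55.845 + 3·28.085 + 12·15.999

508.17 g/mol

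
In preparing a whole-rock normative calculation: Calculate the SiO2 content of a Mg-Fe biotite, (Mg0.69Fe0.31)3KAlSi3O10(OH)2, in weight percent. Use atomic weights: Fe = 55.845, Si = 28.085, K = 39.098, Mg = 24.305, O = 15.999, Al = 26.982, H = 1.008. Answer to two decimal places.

Molar mass of (Mg0.69Fe0.31)3KAlSi3O10(OH)2 = 2.07*24.305 + 0.93*55.845 + 1*39.098 + 1*26.982 + 3*28.085 + 12*15.999 + 2*1.008 = 446.586 g/mol.
Each formula unit contains 3 Si, equivalent to 3/1 = 3.0000 mol SiO2.
M(SiO2) = 1×28.085 + 2×15.999 = 60.083 g/mol.
Mass of SiO2 per formula unit = 3.0000 × 60.083 = 180.249 g.
SiO2 wt% = 180.249 / 446.586 × 100 = 40.36%.

40.36 wt%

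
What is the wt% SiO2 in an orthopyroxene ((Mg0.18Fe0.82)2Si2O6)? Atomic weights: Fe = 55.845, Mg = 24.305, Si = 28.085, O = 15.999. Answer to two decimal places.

Formula mass = 252.500 g/mol.
2 Si → 2.0000 mol SiO2 per formula unit; M(SiO2) = 60.083, so SiO2 mass = 120.166 g.
120.166/252.500 × 100 = 47.59 wt%.

47.59 wt%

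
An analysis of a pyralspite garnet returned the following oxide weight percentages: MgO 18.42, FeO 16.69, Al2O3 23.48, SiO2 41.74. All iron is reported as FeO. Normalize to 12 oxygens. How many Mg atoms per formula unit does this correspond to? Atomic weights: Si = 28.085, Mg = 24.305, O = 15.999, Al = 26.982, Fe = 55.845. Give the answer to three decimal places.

1.980 Mg apfu

MgO (M=40.304): mol = 0.45703; Mg = 0.45703, O = 0.45703.
FeO (M=71.844): mol = 0.23231; Fe = 0.23231, O = 0.23231.
Al2O3 (M=101.961): mol = 0.23028; Al = 0.46056, O = 0.69084.
SiO2 (M=60.083): mol = 0.69471; Si = 0.69471, O = 1.38942.
ΣO = 2.76960; factor = 12/ΣO = 4.33276.
Mg apfu = 0.45703 × 4.33276 = 1.980.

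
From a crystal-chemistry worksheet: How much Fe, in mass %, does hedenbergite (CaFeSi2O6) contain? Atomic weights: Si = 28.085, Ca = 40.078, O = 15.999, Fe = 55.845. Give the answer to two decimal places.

Molar mass of CaFeSi2O6: 1·40.078 + 1·55.845 + 2·28.085 + 6·15.999 = 248.087 g/mol.
Mass of Fe per formula unit: 1 × 55.845 = 55.845 g.
Weight fraction Fe = 55.845 / 248.087 = 0.2251.

22.51 mass %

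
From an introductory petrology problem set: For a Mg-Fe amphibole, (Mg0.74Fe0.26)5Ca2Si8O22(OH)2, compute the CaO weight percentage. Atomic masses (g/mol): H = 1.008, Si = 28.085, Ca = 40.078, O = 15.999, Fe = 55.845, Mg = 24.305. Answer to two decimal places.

13.14 wt%

Formula mass = 853.355 g/mol.
2 Ca → 2.0000 mol CaO per formula unit; M(CaO) = 56.077, so CaO mass = 112.154 g.
112.154/853.355 × 100 = 13.14 wt%.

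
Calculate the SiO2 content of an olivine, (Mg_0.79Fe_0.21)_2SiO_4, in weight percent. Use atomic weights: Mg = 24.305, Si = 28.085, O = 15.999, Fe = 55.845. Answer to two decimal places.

M((Mg_0.79Fe_0.21)_2SiO_4) = 153.938 g/mol; M(SiO2) = 60.083 g/mol.
Moles SiO2 per formula unit = 1 Si ÷ 1 = 1.0000.
SiO2 fraction = (1.0000 × 60.083) / 153.938 = 60.083/153.938 = 0.3903.

39.03 wt%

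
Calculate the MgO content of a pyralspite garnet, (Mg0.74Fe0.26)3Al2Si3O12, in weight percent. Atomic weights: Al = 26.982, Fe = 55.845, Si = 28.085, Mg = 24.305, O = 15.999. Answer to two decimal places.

20.92 wt%

Formula mass = 427.723 g/mol.
2.22 Mg → 2.2200 mol MgO per formula unit; M(MgO) = 40.304, so MgO mass = 89.475 g.
89.475/427.723 × 100 = 20.92 wt%.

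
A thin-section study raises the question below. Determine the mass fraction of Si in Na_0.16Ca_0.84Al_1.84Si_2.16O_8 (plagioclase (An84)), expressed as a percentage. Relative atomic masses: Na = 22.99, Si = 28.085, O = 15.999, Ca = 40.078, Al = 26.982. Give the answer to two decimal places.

22.01 mass %

Molar mass of Na_0.16Ca_0.84Al_1.84Si_2.16O_8: 0.16·22.99 + 0.84·40.078 + 1.84·26.982 + 2.16·28.085 + 8·15.999 = 275.646 g/mol.
Mass of Si per formula unit: 2.16 × 28.085 = 60.664 g.
Weight fraction Si = 60.664 / 275.646 = 0.2201.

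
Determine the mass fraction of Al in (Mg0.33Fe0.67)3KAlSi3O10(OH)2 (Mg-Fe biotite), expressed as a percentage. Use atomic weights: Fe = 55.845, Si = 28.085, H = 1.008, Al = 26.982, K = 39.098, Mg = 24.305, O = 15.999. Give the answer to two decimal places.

5.61 mass %

Formula mass = 0.99×24.305 + 2.01×55.845 + 1×39.098 + 1×26.982 + 3×28.085 + 12×15.999 + 2×1.008 = 480.649 g/mol, of which 26.982 g is Al.
So Al makes up 26.982/480.649 = 0.0561 of the mass, i.e. 5.61%.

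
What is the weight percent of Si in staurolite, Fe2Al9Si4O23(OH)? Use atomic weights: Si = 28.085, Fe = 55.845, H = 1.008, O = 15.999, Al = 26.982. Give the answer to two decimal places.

M(Fe2Al9Si4O23(OH)) = 851.852 g/mol.
Si contributes 4 × 28.085 = 112.340 g per mole.
112.340/851.852 = 0.1319 → 13.19%.

13.19 weight percent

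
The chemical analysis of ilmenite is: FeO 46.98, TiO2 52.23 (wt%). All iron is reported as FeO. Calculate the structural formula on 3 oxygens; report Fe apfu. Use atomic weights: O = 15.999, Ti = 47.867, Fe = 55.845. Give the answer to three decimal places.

1.000 Fe apfu

FeO (M=71.844): mol = 0.65392; Fe = 0.65392, O = 0.65392.
TiO2 (M=79.865): mol = 0.65398; Ti = 0.65398, O = 1.30796.
ΣO = 1.96188; factor = 3/ΣO = 1.52915.
Fe apfu = 0.65392 × 1.52915 = 1.000.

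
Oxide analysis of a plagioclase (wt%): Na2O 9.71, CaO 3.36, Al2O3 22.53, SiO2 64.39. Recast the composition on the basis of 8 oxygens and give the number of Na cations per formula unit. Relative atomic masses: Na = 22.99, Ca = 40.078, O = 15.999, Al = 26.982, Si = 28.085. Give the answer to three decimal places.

9.71 wt% Na2O ÷ 61.979 g/mol = 0.15667 mol, giving 0.31334 Na and 0.15667 O.
3.36 wt% CaO ÷ 56.077 g/mol = 0.05992 mol, giving 0.05992 Ca and 0.05992 O.
22.53 wt% Al2O3 ÷ 101.961 g/mol = 0.22097 mol, giving 0.44194 Al and 0.66291 O.
64.39 wt% SiO2 ÷ 60.083 g/mol = 1.07168 mol, giving 1.07168 Si and 2.14336 O.
Oxygen sums to 3.02286; scaling by 8/3.02286 = 2.64650 puts the formula on 8 O.
Na: 0.31334 × 2.64650 = 0.829 atoms per formula unit.

0.829 Na apfu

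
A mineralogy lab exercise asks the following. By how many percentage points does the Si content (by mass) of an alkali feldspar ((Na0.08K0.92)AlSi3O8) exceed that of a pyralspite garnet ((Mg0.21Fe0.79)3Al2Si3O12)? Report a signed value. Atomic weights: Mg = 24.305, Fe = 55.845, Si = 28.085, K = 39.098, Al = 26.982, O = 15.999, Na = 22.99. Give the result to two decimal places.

M((Na0.08K0.92)AlSi3O8) = 277.038 g/mol, so wt% Si = 84.255/277.038 × 100 = 30.41%.
M((Mg0.21Fe0.79)3Al2Si3O12) = 477.872 g/mol, so wt% Si = 84.255/477.872 × 100 = 17.63%.
30.41 − 17.63 = 12.78 pp.

12.78 percentage points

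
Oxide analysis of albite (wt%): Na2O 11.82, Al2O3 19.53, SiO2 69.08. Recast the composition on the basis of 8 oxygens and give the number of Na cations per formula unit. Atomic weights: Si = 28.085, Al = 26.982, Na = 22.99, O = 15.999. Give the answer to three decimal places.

11.82 wt% Na2O ÷ 61.979 g/mol = 0.19071 mol, giving 0.38142 Na and 0.19071 O.
19.53 wt% Al2O3 ÷ 101.961 g/mol = 0.19154 mol, giving 0.38308 Al and 0.57462 O.
69.08 wt% SiO2 ÷ 60.083 g/mol = 1.14974 mol, giving 1.14974 Si and 2.29948 O.
Oxygen sums to 3.06481; scaling by 8/3.06481 = 2.61028 puts the formula on 8 O.
Na: 0.38142 × 2.61028 = 0.996 atoms per formula unit.

0.996 Na apfu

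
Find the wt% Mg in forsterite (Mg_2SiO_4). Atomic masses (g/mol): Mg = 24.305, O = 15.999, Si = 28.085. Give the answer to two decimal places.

34.55 weight percent

Molar mass of Mg_2SiO_4: 2*24.305 + 1*28.085 + 4*15.999 = 140.691 g/mol.
Mass of Mg per formula unit: 2 × 24.305 = 48.610 g.
Weight fraction Mg = 48.610 / 140.691 = 0.3455.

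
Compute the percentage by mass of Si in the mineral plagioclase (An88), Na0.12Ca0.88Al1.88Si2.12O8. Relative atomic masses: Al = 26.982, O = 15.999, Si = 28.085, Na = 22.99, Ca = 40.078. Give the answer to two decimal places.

M(Na0.12Ca0.88Al1.88Si2.12O8) = 276.286 g/mol.
Si contributes 2.12 × 28.085 = 59.540 g per mole.
59.540/276.286 = 0.2155 → 21.55%.

21.55 weight percent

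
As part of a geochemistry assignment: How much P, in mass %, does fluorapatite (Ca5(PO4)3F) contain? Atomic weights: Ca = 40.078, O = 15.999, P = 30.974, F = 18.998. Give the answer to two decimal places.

18.43 mass %

M(Ca5(PO4)3F) = 504.298 g/mol.
P contributes 3 × 30.974 = 92.922 g per mole.
92.922/504.298 = 0.1843 → 18.43%.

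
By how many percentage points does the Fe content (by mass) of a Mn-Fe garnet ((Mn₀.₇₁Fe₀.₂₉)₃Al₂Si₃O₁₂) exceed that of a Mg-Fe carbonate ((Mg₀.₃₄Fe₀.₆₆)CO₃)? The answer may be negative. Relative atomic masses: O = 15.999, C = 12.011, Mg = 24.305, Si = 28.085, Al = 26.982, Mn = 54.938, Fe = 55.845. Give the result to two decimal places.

-25.26 percentage points

First mineral: 48.585 g Fe in 495.810 g formula = 9.80 wt% Fe.
Second mineral: 36.858 g Fe in 105.129 g formula = 35.06 wt% Fe.
9.80% − 35.06% gives a difference of -25.26 percentage points.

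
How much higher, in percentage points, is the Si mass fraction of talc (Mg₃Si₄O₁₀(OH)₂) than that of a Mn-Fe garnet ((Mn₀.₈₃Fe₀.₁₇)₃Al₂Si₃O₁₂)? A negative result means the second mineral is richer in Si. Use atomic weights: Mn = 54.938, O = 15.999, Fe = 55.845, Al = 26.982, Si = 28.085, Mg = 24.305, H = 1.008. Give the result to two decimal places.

M(Mg₃Si₄O₁₀(OH)₂) = 379.259 g/mol, so wt% Si = 112.340/379.259 × 100 = 29.62%.
M((Mn₀.₈₃Fe₀.₁₇)₃Al₂Si₃O₁₂) = 495.484 g/mol, so wt% Si = 84.255/495.484 × 100 = 17.00%.
29.62 − 17.00 = 12.62 pp.

12.62 percentage points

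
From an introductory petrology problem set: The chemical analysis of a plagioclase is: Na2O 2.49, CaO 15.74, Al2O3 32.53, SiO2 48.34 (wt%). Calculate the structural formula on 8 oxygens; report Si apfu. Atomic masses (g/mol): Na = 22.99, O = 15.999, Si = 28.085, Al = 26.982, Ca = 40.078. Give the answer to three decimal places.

2.229 Si apfu

2.49 wt% Na2O ÷ 61.979 g/mol = 0.04017 mol, giving 0.08034 Na and 0.04017 O.
15.74 wt% CaO ÷ 56.077 g/mol = 0.28069 mol, giving 0.28069 Ca and 0.28069 O.
32.53 wt% Al2O3 ÷ 101.961 g/mol = 0.31904 mol, giving 0.63808 Al and 0.95712 O.
48.34 wt% SiO2 ÷ 60.083 g/mol = 0.80455 mol, giving 0.80455 Si and 1.60910 O.
Oxygen sums to 2.88708; scaling by 8/2.88708 = 2.77097 puts the formula on 8 O.
Si: 0.80455 × 2.77097 = 2.229 atoms per formula unit.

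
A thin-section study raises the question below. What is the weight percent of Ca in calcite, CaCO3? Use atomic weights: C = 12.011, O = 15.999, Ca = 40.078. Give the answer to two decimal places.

40.04 mass %

M(CaCO3) = 100.086 g/mol.
Ca contributes 1 × 40.078 = 40.078 g per mole.
40.078/100.086 = 0.4004 → 40.04%.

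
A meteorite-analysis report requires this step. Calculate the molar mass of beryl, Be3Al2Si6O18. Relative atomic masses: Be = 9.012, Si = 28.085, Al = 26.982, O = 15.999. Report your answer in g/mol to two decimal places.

Be: 3 × 9.012 = 27.0360
Al: 2 × 26.982 = 53.9640
Si: 6 × 28.085 = 168.5100
O: 18 × 15.999 = 287.9820
Summing the contributions gives the formula mass.

537.49 g/mol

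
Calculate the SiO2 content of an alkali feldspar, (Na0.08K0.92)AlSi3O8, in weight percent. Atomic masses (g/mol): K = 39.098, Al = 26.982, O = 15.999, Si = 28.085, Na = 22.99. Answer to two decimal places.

65.06 wt%

Molar mass of (Na0.08K0.92)AlSi3O8 = 0.08×22.99 + 0.92×39.098 + 1×26.982 + 3×28.085 + 8×15.999 = 277.038 g/mol.
Each formula unit contains 3 Si, equivalent to 3/1 = 3.0000 mol SiO2.
M(SiO2) = 1×28.085 + 2×15.999 = 60.083 g/mol.
Mass of SiO2 per formula unit = 3.0000 × 60.083 = 180.249 g.
SiO2 wt% = 180.249 / 277.038 × 100 = 65.06%.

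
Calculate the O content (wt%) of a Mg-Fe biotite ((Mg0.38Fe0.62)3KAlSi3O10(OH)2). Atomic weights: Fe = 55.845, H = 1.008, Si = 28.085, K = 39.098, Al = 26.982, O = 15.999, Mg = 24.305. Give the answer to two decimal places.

40.34 wt%

M((Mg0.38Fe0.62)3KAlSi3O10(OH)2) = 475.918 g/mol.
O contributes 12 × 15.999 = 191.988 g per mole.
191.988/475.918 = 0.4034 → 40.34%.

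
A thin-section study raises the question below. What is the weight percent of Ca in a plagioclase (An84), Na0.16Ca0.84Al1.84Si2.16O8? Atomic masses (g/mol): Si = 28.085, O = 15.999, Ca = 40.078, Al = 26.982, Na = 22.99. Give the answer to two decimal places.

Formula mass = 0.16*22.99 + 0.84*40.078 + 1.84*26.982 + 2.16*28.085 + 8*15.999 = 275.646 g/mol, of which 33.666 g is Ca.
So Ca makes up 33.666/275.646 = 0.1221 of the mass, i.e. 12.21%.

12.21 wt%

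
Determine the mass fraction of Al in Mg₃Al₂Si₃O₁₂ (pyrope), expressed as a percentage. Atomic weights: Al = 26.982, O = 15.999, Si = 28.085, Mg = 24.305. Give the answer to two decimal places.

13.39 weight percent

M(Mg₃Al₂Si₃O₁₂) = 403.122 g/mol.
Al contributes 2 × 26.982 = 53.964 g per mole.
53.964/403.122 = 0.1339 → 13.39%.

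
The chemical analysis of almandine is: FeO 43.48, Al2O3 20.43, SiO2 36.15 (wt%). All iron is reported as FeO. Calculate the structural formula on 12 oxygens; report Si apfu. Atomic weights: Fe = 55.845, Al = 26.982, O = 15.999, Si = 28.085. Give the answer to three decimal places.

2.996 Si apfu

FeO: 43.48/71.844 = 0.60520 mol → 0.60520 mol Fe, 0.60520 mol O.
Al2O3: 20.43/101.961 = 0.20037 mol → 0.40074 mol Al, 0.60111 mol O.
SiO2: 36.15/60.083 = 0.60167 mol → 0.60167 mol Si, 1.20334 mol O.
Total oxygen = 2.40965 mol. Normalization factor = 12/2.40965 = 4.97998.
Si per 12 O = 0.60167 × 4.97998 = 2.996.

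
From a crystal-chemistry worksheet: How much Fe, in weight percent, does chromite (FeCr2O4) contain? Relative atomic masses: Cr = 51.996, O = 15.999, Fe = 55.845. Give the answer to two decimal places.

M(FeCr2O4) = 223.833 g/mol.
Fe contributes 1 × 55.845 = 55.845 g per mole.
55.845/223.833 = 0.2495 → 24.95%.

24.95 weight percent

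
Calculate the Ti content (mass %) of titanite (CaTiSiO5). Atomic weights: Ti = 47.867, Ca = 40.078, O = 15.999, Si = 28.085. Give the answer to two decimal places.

24.42 mass %

Molar mass of CaTiSiO5: 1×40.078 + 1×47.867 + 1×28.085 + 5×15.999 = 196.025 g/mol.
Mass of Ti per formula unit: 1 × 47.867 = 47.867 g.
Weight fraction Ti = 47.867 / 196.025 = 0.2442.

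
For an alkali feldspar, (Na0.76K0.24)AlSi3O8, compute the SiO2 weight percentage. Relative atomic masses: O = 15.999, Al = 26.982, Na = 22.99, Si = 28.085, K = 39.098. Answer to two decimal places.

M((Na0.76K0.24)AlSi3O8) = 266.085 g/mol; M(SiO2) = 60.083 g/mol.
Moles SiO2 per formula unit = 3 Si ÷ 1 = 3.0000.
SiO2 fraction = (3.0000 × 60.083) / 266.085 = 180.249/266.085 = 0.6774.

67.74 wt%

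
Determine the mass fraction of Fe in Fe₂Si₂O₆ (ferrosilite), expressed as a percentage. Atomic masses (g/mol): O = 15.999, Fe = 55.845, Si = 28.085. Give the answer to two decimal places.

42.33 weight percent

M(Fe₂Si₂O₆) = 263.854 g/mol.
Fe contributes 2 × 55.845 = 111.690 g per mole.
111.690/263.854 = 0.4233 → 42.33%.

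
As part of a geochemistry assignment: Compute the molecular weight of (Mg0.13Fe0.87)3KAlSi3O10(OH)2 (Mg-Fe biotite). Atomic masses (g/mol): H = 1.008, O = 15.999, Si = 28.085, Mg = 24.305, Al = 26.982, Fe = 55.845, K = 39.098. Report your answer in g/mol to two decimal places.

The formula mass is the sum 0.39(24.305) + 2.61(55.845) + 1(39.098) + 1(26.982) + 3(28.085) + 12(15.999) + 2(1.008).

499.57 g/mol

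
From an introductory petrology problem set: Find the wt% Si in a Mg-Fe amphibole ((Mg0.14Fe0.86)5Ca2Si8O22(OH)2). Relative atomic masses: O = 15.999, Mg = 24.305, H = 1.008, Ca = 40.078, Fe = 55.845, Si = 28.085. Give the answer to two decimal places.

23.70 weight percent

Formula mass = 0.70·24.305 + 4.30·55.845 + 2·40.078 + 8·28.085 + 24·15.999 + 2·1.008 = 947.975 g/mol, of which 224.680 g is Si.
So Si makes up 224.680/947.975 = 0.2370 of the mass, i.e. 23.70%.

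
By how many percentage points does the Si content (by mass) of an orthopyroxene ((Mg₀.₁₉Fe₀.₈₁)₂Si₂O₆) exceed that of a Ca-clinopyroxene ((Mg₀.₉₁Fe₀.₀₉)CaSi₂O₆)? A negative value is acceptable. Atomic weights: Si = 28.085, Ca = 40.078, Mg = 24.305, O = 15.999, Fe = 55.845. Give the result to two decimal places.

-3.30 percentage points

M((Mg₀.₁₉Fe₀.₈₁)₂Si₂O₆) = 251.869 g/mol, so wt% Si = 56.170/251.869 × 100 = 22.30%.
M((Mg₀.₉₁Fe₀.₀₉)CaSi₂O₆) = 219.386 g/mol, so wt% Si = 56.170/219.386 × 100 = 25.60%.
22.30 − 25.60 = -3.30 pp.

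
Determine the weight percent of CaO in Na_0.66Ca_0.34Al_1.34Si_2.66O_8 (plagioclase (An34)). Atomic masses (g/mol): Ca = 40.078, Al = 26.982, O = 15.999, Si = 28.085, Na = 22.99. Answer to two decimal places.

Formula mass = 267.654 g/mol.
0.34 Ca → 0.3400 mol CaO per formula unit; M(CaO) = 56.077, so CaO mass = 19.066 g.
19.066/267.654 × 100 = 7.12 wt%.

7.12 wt%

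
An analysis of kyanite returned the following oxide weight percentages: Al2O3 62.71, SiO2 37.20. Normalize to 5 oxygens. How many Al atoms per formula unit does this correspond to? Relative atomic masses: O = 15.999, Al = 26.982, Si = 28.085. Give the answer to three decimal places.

Al2O3: 62.71/101.961 = 0.61504 mol → 1.23008 mol Al, 1.84512 mol O.
SiO2: 37.20/60.083 = 0.61914 mol → 0.61914 mol Si, 1.23828 mol O.
Total oxygen = 3.08340 mol. Normalization factor = 5/3.08340 = 1.62159.
Al per 5 O = 1.23008 × 1.62159 = 1.995.

1.995 Al apfu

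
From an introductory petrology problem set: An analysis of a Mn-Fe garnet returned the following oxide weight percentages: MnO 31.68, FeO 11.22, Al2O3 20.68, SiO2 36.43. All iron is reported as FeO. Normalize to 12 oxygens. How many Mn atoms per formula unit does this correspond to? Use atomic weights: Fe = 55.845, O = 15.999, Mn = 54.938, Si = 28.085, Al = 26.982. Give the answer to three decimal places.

MnO (M=70.937): mol = 0.44659; Mn = 0.44659, O = 0.44659.
FeO (M=71.844): mol = 0.15617; Fe = 0.15617, O = 0.15617.
Al2O3 (M=101.961): mol = 0.20282; Al = 0.40564, O = 0.60846.
SiO2 (M=60.083): mol = 0.60633; Si = 0.60633, O = 1.21266.
ΣO = 2.42388; factor = 12/ΣO = 4.95074.
Mn apfu = 0.44659 × 4.95074 = 2.211.

2.211 Mn apfu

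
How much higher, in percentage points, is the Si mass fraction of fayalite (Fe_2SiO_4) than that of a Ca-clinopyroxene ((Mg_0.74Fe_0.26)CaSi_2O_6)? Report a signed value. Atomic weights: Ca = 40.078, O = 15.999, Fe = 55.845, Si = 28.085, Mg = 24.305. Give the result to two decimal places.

M(Fe_2SiO_4) = 203.771 g/mol, so wt% Si = 28.085/203.771 × 100 = 13.78%.
M((Mg_0.74Fe_0.26)CaSi_2O_6) = 224.747 g/mol, so wt% Si = 56.170/224.747 × 100 = 24.99%.
13.78 − 24.99 = -11.21 pp.

-11.21 percentage points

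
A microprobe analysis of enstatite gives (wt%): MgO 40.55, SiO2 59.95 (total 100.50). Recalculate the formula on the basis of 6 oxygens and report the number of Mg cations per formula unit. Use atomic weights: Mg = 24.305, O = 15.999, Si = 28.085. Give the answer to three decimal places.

2.011 Mg apfu

40.55 wt% MgO ÷ 40.304 g/mol = 1.00610 mol, giving 1.00610 Mg and 1.00610 O.
59.95 wt% SiO2 ÷ 60.083 g/mol = 0.99779 mol, giving 0.99779 Si and 1.99558 O.
Oxygen sums to 3.00168; scaling by 6/3.00168 = 1.99888 puts the formula on 6 O.
Mg: 1.00610 × 1.99888 = 2.011 atoms per formula unit.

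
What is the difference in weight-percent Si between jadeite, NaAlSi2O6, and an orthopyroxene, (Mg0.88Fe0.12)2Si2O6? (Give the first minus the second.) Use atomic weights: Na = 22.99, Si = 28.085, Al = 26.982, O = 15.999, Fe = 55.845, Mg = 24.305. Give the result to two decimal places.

First mineral: 56.170 g Si in 202.136 g formula = 27.79 wt% Si.
Second mineral: 56.170 g Si in 208.344 g formula = 26.96 wt% Si.
27.79% − 26.96% gives a difference of 0.83 percentage points.

0.83 percentage points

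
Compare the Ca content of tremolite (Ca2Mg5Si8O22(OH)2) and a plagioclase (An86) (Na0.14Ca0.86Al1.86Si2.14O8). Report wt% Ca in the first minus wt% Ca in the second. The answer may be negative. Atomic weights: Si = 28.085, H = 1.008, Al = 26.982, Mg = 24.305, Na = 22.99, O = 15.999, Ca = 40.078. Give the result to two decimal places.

M(Ca2Mg5Si8O22(OH)2) = 812.353 g/mol, so wt% Ca = 80.156/812.353 × 100 = 9.87%.
M(Na0.14Ca0.86Al1.86Si2.14O8) = 275.966 g/mol, so wt% Ca = 34.467/275.966 × 100 = 12.49%.
9.87 − 12.49 = -2.62 pp.

-2.62 percentage points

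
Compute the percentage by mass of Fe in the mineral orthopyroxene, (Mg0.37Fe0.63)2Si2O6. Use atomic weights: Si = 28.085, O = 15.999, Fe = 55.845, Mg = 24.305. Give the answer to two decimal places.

29.26 weight percent

M((Mg0.37Fe0.63)2Si2O6) = 240.514 g/mol.
Fe contributes 1.26 × 55.845 = 70.365 g per mole.
70.365/240.514 = 0.2926 → 29.26%.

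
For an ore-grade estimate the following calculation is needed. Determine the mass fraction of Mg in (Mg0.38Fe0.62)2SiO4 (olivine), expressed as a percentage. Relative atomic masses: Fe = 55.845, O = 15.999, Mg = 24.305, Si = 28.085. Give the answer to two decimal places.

Formula mass = 0.76*24.305 + 1.24*55.845 + 1*28.085 + 4*15.999 = 179.801 g/mol, of which 18.472 g is Mg.
So Mg makes up 18.472/179.801 = 0.1027 of the mass, i.e. 10.27%.

10.27 mass %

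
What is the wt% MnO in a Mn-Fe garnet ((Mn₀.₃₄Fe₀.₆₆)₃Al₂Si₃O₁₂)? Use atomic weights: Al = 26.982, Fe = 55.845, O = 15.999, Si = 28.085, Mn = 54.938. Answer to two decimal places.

Formula mass = 496.817 g/mol.
1.02 Mn → 1.0200 mol MnO per formula unit; M(MnO) = 70.937, so MnO mass = 72.356 g.
72.356/496.817 × 100 = 14.56 wt%.

14.56 wt%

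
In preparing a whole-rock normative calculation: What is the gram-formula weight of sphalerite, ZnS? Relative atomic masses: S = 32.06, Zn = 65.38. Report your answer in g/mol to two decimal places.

97.44 g/mol

Zn: 1 × 65.38 = 65.3800
S: 1 × 32.06 = 32.0600
Summing the contributions gives the formula mass.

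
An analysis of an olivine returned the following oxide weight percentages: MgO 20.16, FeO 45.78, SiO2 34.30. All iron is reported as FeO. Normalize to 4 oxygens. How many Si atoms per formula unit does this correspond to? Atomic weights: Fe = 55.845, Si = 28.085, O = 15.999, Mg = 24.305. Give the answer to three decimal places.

MgO (M=40.304): mol = 0.50020; Mg = 0.50020, O = 0.50020.
FeO (M=71.844): mol = 0.63721; Fe = 0.63721, O = 0.63721.
SiO2 (M=60.083): mol = 0.57088; Si = 0.57088, O = 1.14176.
ΣO = 2.27917; factor = 4/ΣO = 1.75502.
Si apfu = 0.57088 × 1.75502 = 1.002.

1.002 Si apfu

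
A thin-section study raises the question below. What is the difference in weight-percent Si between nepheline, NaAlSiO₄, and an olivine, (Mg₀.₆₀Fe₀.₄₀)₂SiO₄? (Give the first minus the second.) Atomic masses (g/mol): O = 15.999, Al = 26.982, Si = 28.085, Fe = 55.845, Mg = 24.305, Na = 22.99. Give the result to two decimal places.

First mineral: 28.085 g Si in 142.053 g formula = 19.77 wt% Si.
Second mineral: 28.085 g Si in 165.923 g formula = 16.93 wt% Si.
19.77% − 16.93% gives a difference of 2.84 percentage points.

2.84 percentage points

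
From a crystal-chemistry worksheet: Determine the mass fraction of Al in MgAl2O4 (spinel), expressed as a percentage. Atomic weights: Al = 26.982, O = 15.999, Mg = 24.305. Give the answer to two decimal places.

37.93 wt%

Molar mass of MgAl2O4: 1×24.305 + 2×26.982 + 4×15.999 = 142.265 g/mol.
Mass of Al per formula unit: 2 × 26.982 = 53.964 g.
Weight fraction Al = 53.964 / 142.265 = 0.3793.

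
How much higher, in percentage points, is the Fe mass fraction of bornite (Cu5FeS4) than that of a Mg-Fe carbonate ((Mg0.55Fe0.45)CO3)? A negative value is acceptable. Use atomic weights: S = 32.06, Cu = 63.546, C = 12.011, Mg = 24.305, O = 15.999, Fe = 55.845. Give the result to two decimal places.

First mineral: 55.845 g Fe in 501.815 g formula = 11.13 wt% Fe.
Second mineral: 25.130 g Fe in 98.506 g formula = 25.51 wt% Fe.
11.13% − 25.51% gives a difference of -14.38 percentage points.

-14.38 percentage points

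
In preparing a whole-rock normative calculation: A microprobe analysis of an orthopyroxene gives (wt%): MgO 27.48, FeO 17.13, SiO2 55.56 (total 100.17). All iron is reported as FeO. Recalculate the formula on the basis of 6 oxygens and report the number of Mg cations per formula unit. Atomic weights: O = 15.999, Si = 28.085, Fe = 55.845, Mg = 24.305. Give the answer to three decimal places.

27.48 wt% MgO ÷ 40.304 g/mol = 0.68182 mol, giving 0.68182 Mg and 0.68182 O.
17.13 wt% FeO ÷ 71.844 g/mol = 0.23843 mol, giving 0.23843 Fe and 0.23843 O.
55.56 wt% SiO2 ÷ 60.083 g/mol = 0.92472 mol, giving 0.92472 Si and 1.84944 O.
Oxygen sums to 2.76969; scaling by 6/2.76969 = 2.16631 puts the formula on 6 O.
Mg: 0.68182 × 2.16631 = 1.477 atoms per formula unit.

1.477 Mg apfu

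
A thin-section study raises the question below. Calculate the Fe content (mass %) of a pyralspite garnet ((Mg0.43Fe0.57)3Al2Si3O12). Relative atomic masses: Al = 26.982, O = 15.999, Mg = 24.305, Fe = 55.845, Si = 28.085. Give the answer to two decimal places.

M((Mg0.43Fe0.57)3Al2Si3O12) = 457.055 g/mol.
Fe contributes 1.71 × 55.845 = 95.495 g per mole.
95.495/457.055 = 0.2089 → 20.89%.

20.89 mass %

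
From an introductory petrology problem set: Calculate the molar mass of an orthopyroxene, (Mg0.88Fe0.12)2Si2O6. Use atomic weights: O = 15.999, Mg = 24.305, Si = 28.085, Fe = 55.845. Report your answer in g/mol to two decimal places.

208.34 g/mol

M = 1.76·24.305 + 0.24·55.845 + 2·28.085 + 6·15.999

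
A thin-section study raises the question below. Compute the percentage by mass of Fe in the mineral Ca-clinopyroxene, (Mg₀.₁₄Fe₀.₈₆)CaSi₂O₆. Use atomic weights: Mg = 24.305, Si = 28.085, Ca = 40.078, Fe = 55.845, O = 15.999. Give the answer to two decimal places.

19.71 weight percent

Formula mass = 0.14*24.305 + 0.86*55.845 + 1*40.078 + 2*28.085 + 6*15.999 = 243.671 g/mol, of which 48.027 g is Fe.
So Fe makes up 48.027/243.671 = 0.1971 of the mass, i.e. 19.71%.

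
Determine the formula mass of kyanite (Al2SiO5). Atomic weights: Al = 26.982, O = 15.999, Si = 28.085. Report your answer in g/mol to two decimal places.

162.04 g/mol

Al: 2 × 26.982 = 53.9640
Si: 1 × 28.085 = 28.0850
O: 5 × 15.999 = 79.9950
Summing the contributions gives the formula mass.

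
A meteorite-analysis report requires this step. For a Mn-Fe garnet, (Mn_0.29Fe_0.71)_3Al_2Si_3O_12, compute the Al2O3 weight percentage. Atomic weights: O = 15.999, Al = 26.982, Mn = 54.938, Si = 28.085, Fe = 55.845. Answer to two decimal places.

Formula mass = 496.953 g/mol.
2 Al → 1.0000 mol Al2O3 per formula unit; M(Al2O3) = 101.961, so Al2O3 mass = 101.961 g.
101.961/496.953 × 100 = 20.52 wt%.

20.52 wt%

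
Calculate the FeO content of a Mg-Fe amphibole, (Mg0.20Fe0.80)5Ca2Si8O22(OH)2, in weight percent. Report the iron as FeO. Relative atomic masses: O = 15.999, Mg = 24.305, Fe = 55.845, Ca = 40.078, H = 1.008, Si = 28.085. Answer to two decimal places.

M((Mg0.20Fe0.80)5Ca2Si8O22(OH)2) = 938.513 g/mol; M(FeO) = 71.844 g/mol.
Moles FeO per formula unit = 4 Fe ÷ 1 = 4.0000.
FeO fraction = (4.0000 × 71.844) / 938.513 = 287.376/938.513 = 0.3062.

30.62 wt%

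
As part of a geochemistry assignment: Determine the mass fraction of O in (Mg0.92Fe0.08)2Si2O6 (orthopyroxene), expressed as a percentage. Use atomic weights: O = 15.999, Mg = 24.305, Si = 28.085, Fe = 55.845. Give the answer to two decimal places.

Molar mass of (Mg0.92Fe0.08)2Si2O6: 1.84·24.305 + 0.16·55.845 + 2·28.085 + 6·15.999 = 205.820 g/mol.
Mass of O per formula unit: 6 × 15.999 = 95.994 g.
Weight fraction O = 95.994 / 205.820 = 0.4664.

46.64 mass %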